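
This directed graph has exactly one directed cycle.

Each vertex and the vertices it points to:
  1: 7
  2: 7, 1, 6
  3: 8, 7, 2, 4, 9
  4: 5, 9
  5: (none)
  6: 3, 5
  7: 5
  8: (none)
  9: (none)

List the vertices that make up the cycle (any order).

2, 3, 6

DFS with gray/black marking from 3:
3 gray
  8 gray
  8 black
  7 gray
    5 gray
    5 black
  7 black
  2 gray
    2→7: 7 black — skip
    1 gray
      1→7: 7 black — skip
    1 black
    6 gray
      6→3: 3 is gray → back edge
Back edge closes the cycle 3 → 2 → 6 → 3; its vertices are {2, 3, 6}.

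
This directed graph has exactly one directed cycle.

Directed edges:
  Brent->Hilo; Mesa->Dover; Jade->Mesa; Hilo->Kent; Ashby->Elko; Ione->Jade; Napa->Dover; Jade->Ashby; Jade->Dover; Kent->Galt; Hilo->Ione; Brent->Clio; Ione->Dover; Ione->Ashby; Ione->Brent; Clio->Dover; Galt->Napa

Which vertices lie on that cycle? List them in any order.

Hilo, Ione, Brent

DFS with gray/black marking from Hilo:
Hilo gray
  Kent gray
    Galt gray
      Napa gray
        Dover gray
        Dover black
      Napa black
    Galt black
  Kent black
  Ione gray
    Jade gray
      Mesa gray
        Mesa→Dover: Dover black — skip
      Mesa black
      Ashby gray
        Elko gray
        Elko black
      Ashby black
      Jade→Dover: Dover black — skip
    Jade black
    Ione→Ashby: Ashby black — skip
    Ione→Dover: Dover black — skip
    Brent gray
      Clio gray
        Clio→Dover: Dover black — skip
      Clio black
      Brent→Hilo: Hilo is gray → back edge
Back edge closes the cycle Hilo → Ione → Brent → Hilo; its vertices are {Hilo, Ione, Brent}.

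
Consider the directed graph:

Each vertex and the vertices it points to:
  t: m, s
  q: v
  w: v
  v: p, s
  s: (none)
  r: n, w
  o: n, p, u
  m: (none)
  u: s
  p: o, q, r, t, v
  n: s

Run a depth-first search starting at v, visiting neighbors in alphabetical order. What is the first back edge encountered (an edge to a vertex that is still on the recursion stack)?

o→p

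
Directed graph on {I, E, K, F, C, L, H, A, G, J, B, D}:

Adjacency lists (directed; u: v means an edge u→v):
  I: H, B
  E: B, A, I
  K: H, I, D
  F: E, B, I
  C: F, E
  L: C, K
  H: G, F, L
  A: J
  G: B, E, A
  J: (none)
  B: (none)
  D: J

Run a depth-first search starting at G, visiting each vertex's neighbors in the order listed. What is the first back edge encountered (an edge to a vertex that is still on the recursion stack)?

H->G

DFS from G (visiting each vertex's neighbors in the order listed); mark gray on enter, black on exit:
G gray
  B gray
  B black
  E gray
    E→B: B black — skip
    A gray
      J gray
      J black
    A black
    I gray
      H gray
        H→G: G is gray → back edge
First back edge: H → G.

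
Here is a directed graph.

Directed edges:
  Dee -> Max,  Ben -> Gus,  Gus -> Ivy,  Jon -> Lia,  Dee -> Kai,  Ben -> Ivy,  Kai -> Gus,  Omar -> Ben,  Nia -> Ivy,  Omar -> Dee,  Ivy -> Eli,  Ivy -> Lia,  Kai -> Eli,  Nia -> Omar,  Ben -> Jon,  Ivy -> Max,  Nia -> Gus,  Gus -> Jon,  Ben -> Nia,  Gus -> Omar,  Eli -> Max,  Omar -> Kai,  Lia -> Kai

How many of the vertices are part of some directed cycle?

9

A vertex is on a directed cycle iff it belongs to a strongly connected component of size ≥ 2 (or has a self-loop).
The vertices on cycles are {Ben, Dee, Gus, Ivy, Jon, Kai, Lia, Nia, Omar} — 9 in total.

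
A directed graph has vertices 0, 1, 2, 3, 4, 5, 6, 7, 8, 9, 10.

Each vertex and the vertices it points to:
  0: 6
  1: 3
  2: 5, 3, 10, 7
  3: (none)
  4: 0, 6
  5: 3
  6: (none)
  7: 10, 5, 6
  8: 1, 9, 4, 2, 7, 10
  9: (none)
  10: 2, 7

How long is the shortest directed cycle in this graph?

2

For each vertex v, BFS finds the shortest path from v back to v.
The shortest such closed walk is 10 → 2 → 10, length 2.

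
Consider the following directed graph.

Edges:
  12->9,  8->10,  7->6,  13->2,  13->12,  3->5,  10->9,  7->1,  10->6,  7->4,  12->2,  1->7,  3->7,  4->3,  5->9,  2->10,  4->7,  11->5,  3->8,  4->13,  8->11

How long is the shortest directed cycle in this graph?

For each vertex v, BFS finds the shortest path from v back to v.
The shortest such closed walk is 7 → 1 → 7, length 2.

2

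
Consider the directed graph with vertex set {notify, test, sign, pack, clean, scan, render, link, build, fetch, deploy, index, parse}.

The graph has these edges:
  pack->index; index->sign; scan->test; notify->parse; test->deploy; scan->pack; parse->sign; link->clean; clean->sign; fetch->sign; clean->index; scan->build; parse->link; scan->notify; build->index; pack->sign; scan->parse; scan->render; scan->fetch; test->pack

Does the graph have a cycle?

DFS with white/gray/black marking, starting from scan:
scan gray
  parse gray
    link gray
      clean gray
        sign gray
        sign black
        index gray
          index→sign: sign black — skip
        index black
      clean black
    link black
    parse→sign: sign black — skip
  parse black
  test gray
    deploy gray
    deploy black
    pack gray
      pack→sign: sign black — skip
      pack→index: index black — skip
    pack black
  test black
  render gray
  render black
  fetch gray
    fetch→sign: sign black — skip
  fetch black
  scan→pack: pack black — skip
  notify gray
    notify→parse: parse black — skip
  notify black
  build gray
    build→index: index black — skip
  build black
scan black
Every edge goes to a white or black vertex — no back edge, so the graph is acyclic.

No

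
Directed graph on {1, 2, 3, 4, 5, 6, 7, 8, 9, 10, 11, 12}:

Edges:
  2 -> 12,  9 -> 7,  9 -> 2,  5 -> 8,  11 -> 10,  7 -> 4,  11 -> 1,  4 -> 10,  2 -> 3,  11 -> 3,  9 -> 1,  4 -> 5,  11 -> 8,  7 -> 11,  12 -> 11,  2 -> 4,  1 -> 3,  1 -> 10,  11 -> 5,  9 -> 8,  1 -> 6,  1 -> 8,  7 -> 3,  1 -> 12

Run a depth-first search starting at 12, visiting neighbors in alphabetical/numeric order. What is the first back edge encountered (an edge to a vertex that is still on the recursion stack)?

1→12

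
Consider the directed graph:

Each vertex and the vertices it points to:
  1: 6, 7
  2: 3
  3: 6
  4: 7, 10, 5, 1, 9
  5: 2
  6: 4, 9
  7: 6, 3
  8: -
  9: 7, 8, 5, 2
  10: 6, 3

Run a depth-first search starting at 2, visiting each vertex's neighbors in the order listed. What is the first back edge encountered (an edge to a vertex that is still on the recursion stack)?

DFS from 2 (visiting each vertex's neighbors in the order listed); mark gray on enter, black on exit:
2 gray
  3 gray
    6 gray
      4 gray
        7 gray
          7→6: 6 is gray → back edge
First back edge: 7 → 6.

7→6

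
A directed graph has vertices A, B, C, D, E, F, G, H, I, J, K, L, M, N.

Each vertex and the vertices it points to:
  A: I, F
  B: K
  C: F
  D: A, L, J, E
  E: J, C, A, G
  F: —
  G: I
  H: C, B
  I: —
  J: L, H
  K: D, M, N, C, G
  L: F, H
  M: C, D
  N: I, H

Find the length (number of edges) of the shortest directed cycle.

For each vertex v, BFS finds the shortest path from v back to v.
The shortest such closed walk is K → N → H → B → K, length 4.

4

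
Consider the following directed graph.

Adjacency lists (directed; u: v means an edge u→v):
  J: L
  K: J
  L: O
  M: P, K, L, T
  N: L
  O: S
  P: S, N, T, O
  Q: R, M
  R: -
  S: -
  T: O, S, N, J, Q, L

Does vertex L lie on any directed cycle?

L lies on a cycle iff there is a path from L back to itself.
Exploring from L, it never reaches itself; equivalently, its strongly connected component is a singleton.

No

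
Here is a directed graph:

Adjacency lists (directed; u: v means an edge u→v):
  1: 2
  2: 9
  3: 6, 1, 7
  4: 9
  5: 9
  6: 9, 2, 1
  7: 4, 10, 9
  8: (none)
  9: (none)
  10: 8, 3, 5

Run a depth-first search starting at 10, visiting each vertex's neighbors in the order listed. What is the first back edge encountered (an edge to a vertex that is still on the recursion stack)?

7->10

DFS from 10 (visiting each vertex's neighbors in the order listed); mark gray on enter, black on exit:
10 gray
  8 gray
  8 black
  3 gray
    6 gray
      9 gray
      9 black
      2 gray
        2→9: 9 black — skip
      2 black
      1 gray
        1→2: 2 black — skip
      1 black
    6 black
    3→1: 1 black — skip
    7 gray
      4 gray
        4→9: 9 black — skip
      4 black
      7→10: 10 is gray → back edge
First back edge: 7 → 10.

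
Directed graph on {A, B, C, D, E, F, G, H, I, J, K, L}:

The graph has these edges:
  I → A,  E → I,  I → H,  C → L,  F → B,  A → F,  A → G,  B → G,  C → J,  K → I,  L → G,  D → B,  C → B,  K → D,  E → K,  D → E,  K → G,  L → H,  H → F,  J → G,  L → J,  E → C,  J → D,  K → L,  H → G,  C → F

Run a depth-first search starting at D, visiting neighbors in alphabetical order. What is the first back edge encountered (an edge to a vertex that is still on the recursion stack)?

J->D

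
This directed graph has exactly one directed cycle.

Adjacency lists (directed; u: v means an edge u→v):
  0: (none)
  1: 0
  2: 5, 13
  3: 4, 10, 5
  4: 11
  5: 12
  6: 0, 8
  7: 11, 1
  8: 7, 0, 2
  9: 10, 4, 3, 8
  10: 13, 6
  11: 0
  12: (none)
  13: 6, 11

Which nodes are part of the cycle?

DFS with gray/black marking from 8:
8 gray
  7 gray
    11 gray
      0 gray
      0 black
    11 black
    1 gray
      1→0: 0 black — skip
    1 black
  7 black
  8→0: 0 black — skip
  2 gray
    5 gray
      12 gray
      12 black
    5 black
    13 gray
      6 gray
        6→0: 0 black — skip
        6→8: 8 is gray → back edge
Back edge closes the cycle 8 → 2 → 13 → 6 → 8; its vertices are {2, 6, 8, 13}.

2, 6, 8, 13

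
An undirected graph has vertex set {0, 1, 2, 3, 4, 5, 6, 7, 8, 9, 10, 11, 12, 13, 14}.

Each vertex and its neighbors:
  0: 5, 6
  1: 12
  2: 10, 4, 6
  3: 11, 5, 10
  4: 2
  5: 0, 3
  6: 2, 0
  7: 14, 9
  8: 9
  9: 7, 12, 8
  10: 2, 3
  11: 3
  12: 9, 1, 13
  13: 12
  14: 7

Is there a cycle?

Yes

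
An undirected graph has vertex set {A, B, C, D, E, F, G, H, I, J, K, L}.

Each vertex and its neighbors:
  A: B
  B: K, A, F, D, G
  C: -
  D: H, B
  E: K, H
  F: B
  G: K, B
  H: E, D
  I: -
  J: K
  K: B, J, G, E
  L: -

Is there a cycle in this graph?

DFS, tracking each vertex's parent; an edge to a visited non-parent vertex closes a cycle.
Start from K:
visit K (parent –)
  visit B (parent K)
    B–K: parent, skip
    visit A (parent B)
      A–B: parent, skip
    visit F (parent B)
      F–B: parent, skip
    visit D (parent B)
      visit H (parent D)
        visit E (parent H)
          E–K: K visited and ≠ parent → cycle
Cycle: K – B – D – H – E – K.

Yes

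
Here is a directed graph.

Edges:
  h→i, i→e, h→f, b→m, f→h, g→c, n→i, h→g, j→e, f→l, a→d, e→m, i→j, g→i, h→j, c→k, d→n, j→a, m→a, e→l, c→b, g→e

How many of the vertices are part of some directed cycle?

9

A vertex is on a directed cycle iff it belongs to a strongly connected component of size ≥ 2 (or has a self-loop).
The vertices on cycles are {a, d, e, f, h, i, j, m, n} — 9 in total.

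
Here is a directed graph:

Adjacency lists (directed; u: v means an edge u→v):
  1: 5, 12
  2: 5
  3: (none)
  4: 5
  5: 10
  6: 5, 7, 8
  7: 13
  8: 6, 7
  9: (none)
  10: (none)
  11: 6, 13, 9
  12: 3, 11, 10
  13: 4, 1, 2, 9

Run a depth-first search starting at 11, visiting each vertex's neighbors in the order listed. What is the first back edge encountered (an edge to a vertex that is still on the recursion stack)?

12→11

DFS from 11 (visiting each vertex's neighbors in the order listed); mark gray on enter, black on exit:
11 gray
  6 gray
    5 gray
      10 gray
      10 black
    5 black
    7 gray
      13 gray
        4 gray
          4→5: 5 black — skip
        4 black
        1 gray
          1→5: 5 black — skip
          12 gray
            3 gray
            3 black
            12→11: 11 is gray → back edge
First back edge: 12 → 11.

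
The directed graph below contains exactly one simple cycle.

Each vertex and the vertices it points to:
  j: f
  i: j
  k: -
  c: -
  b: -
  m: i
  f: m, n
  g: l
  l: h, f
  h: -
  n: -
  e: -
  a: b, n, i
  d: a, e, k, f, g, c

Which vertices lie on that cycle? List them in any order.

f, i, j, m

DFS with gray/black marking from f:
f gray
  m gray
    i gray
      j gray
        j→f: f is gray → back edge
Back edge closes the cycle f → m → i → j → f; its vertices are {f, i, j, m}.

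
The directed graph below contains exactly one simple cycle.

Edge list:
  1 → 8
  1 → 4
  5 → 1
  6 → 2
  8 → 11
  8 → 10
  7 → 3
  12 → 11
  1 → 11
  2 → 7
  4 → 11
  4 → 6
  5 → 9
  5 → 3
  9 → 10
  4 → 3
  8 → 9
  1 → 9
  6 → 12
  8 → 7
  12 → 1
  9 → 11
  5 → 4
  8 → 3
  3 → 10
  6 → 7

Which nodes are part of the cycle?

DFS with gray/black marking from 1:
1 gray
  11 gray
  11 black
  8 gray
    7 gray
      3 gray
        10 gray
        10 black
      3 black
    7 black
    9 gray
      9→10: 10 black — skip
      9→11: 11 black — skip
    9 black
    8→3: 3 black — skip
    8→11: 11 black — skip
    8→10: 10 black — skip
  8 black
  4 gray
    4→3: 3 black — skip
    4→11: 11 black — skip
    6 gray
      6→7: 7 black — skip
      2 gray
        2→7: 7 black — skip
      2 black
      12 gray
        12→1: 1 is gray → back edge
Back edge closes the cycle 1 → 4 → 6 → 12 → 1; its vertices are {1, 4, 6, 12}.

1, 4, 6, 12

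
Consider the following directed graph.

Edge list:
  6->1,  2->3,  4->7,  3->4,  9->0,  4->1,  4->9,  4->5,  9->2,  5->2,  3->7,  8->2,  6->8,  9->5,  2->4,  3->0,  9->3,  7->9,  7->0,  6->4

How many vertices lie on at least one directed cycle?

6

A vertex is on a directed cycle iff it belongs to a strongly connected component of size ≥ 2 (or has a self-loop).
The vertices on cycles are {2, 3, 4, 5, 7, 9} — 6 in total.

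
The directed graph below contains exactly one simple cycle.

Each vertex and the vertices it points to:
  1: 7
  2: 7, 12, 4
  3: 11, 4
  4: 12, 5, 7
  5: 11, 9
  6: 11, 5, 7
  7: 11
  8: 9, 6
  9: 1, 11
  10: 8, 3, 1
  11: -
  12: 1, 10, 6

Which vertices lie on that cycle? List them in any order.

DFS with gray/black marking from 12:
12 gray
  1 gray
    7 gray
      11 gray
      11 black
    7 black
  1 black
  10 gray
    8 gray
      9 gray
        9→1: 1 black — skip
        9→11: 11 black — skip
      9 black
      6 gray
        6→11: 11 black — skip
        5 gray
          5→11: 11 black — skip
          5→9: 9 black — skip
        5 black
        6→7: 7 black — skip
      6 black
    8 black
    3 gray
      3→11: 11 black — skip
      4 gray
        4→12: 12 is gray → back edge
Back edge closes the cycle 12 → 10 → 3 → 4 → 12; its vertices are {3, 4, 10, 12}.

3, 4, 10, 12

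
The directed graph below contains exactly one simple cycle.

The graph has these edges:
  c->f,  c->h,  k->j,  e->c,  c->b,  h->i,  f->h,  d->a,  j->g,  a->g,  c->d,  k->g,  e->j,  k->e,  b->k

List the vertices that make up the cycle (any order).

DFS with gray/black marking from c:
c gray
  f gray
    h gray
      i gray
      i black
    h black
  f black
  c→h: h black — skip
  b gray
    k gray
      j gray
        g gray
        g black
      j black
      k→g: g black — skip
      e gray
        e→j: j black — skip
        e→c: c is gray → back edge
Back edge closes the cycle c → b → k → e → c; its vertices are {b, c, e, k}.

b, c, e, k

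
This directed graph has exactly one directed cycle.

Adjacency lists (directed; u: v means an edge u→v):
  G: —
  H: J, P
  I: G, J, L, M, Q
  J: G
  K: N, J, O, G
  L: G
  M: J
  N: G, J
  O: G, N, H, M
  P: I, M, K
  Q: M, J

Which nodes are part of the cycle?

H, K, O, P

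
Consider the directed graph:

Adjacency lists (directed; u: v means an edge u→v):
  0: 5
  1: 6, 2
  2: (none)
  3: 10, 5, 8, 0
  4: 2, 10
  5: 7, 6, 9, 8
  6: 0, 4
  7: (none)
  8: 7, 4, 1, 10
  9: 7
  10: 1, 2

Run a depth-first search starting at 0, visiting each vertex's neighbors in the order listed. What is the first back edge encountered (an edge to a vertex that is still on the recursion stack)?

6->0

DFS from 0 (visiting each vertex's neighbors in the order listed); mark gray on enter, black on exit:
0 gray
  5 gray
    7 gray
    7 black
    6 gray
      6→0: 0 is gray → back edge
First back edge: 6 → 0.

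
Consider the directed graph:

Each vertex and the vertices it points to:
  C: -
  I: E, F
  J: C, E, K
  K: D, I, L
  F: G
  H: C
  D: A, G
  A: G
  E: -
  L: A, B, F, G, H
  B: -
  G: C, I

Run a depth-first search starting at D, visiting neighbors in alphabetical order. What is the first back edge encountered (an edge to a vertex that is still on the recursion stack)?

F→G

DFS from D (visiting neighbors in alphabetical order); mark gray on enter, black on exit:
D gray
  A gray
    G gray
      C gray
      C black
      I gray
        E gray
        E black
        F gray
          F→G: G is gray → back edge
First back edge: F → G.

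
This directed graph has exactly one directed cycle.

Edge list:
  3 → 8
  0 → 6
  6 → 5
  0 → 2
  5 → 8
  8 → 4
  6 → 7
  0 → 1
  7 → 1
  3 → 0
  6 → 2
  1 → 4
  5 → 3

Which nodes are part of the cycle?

0, 3, 5, 6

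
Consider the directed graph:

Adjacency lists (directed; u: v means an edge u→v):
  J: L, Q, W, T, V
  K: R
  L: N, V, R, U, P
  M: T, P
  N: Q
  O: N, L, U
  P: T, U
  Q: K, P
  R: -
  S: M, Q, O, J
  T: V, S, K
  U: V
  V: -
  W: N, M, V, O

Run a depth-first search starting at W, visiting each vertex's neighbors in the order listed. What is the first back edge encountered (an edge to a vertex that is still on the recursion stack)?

DFS from W (visiting each vertex's neighbors in the order listed); mark gray on enter, black on exit:
W gray
  N gray
    Q gray
      K gray
        R gray
        R black
      K black
      P gray
        T gray
          V gray
          V black
          S gray
            M gray
              M→T: T is gray → back edge
First back edge: M → T.

M→T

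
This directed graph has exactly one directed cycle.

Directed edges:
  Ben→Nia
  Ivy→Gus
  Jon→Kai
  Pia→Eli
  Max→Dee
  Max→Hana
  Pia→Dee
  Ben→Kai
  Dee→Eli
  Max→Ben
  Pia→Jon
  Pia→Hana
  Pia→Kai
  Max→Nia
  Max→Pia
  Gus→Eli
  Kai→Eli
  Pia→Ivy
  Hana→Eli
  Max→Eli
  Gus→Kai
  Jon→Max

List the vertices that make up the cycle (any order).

DFS with gray/black marking from Pia:
Pia gray
  Dee gray
    Eli gray
    Eli black
  Dee black
  Hana gray
    Hana→Eli: Eli black — skip
  Hana black
  Kai gray
    Kai→Eli: Eli black — skip
  Kai black
  Jon gray
    Max gray
      Max→Eli: Eli black — skip
      Nia gray
      Nia black
      Ben gray
        Ben→Kai: Kai black — skip
        Ben→Nia: Nia black — skip
      Ben black
      Max→Hana: Hana black — skip
      Max→Pia: Pia is gray → back edge
Back edge closes the cycle Pia → Jon → Max → Pia; its vertices are {Jon, Max, Pia}.

Jon, Max, Pia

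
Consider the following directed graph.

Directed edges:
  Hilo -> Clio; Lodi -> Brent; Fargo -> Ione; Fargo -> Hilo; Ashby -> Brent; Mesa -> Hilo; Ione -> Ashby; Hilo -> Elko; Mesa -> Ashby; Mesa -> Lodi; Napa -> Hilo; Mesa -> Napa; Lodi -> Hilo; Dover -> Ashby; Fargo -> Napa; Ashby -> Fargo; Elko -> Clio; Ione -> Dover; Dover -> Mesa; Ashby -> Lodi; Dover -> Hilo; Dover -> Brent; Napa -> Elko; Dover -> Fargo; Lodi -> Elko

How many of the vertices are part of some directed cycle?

5

A vertex is on a directed cycle iff it belongs to a strongly connected component of size ≥ 2 (or has a self-loop).
The vertices on cycles are {Ione, Mesa, Ashby, Dover, Fargo} — 5 in total.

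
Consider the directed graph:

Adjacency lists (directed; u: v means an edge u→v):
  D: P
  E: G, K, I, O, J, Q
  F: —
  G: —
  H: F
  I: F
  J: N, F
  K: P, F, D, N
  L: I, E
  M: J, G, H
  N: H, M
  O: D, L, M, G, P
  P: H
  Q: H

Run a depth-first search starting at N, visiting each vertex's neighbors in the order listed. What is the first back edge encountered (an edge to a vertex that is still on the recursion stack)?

J->N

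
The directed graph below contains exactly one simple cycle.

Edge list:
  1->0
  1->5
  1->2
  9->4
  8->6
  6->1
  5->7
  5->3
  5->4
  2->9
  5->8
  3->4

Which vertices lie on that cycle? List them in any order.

DFS with gray/black marking from 1:
1 gray
  5 gray
    8 gray
      6 gray
        6→1: 1 is gray → back edge
Back edge closes the cycle 1 → 5 → 8 → 6 → 1; its vertices are {1, 5, 6, 8}.

1, 5, 6, 8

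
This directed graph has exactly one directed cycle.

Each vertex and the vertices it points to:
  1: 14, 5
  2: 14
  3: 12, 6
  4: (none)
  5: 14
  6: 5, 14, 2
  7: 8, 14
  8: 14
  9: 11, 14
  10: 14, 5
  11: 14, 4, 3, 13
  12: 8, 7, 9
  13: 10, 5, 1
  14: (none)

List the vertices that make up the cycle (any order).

3, 9, 11, 12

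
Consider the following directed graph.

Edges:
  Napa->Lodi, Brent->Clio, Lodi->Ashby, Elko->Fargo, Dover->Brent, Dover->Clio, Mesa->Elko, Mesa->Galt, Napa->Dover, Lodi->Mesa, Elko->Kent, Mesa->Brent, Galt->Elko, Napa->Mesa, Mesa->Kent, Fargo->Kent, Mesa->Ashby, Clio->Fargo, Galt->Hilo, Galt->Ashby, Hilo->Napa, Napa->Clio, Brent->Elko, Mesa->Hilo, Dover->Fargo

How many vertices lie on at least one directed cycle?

5

A vertex is on a directed cycle iff it belongs to a strongly connected component of size ≥ 2 (or has a self-loop).
The vertices on cycles are {Galt, Hilo, Lodi, Mesa, Napa} — 5 in total.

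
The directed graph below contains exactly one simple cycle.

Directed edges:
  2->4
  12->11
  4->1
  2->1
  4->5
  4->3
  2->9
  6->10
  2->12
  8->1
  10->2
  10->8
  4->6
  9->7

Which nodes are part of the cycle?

2, 4, 6, 10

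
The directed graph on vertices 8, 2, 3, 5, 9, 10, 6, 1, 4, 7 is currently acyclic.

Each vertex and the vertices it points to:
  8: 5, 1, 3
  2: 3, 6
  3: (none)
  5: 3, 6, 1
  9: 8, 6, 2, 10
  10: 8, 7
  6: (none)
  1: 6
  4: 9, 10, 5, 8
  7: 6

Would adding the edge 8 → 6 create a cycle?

No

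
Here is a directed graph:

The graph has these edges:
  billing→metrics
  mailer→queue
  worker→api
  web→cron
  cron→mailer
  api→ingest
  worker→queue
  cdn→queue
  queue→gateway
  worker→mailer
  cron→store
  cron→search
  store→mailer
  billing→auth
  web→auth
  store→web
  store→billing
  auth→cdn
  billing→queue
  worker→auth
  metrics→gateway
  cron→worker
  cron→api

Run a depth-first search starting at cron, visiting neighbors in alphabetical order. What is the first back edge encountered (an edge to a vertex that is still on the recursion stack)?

web→cron

DFS from cron (visiting neighbors in alphabetical order); mark gray on enter, black on exit:
cron gray
  api gray
    ingest gray
    ingest black
  api black
  mailer gray
    queue gray
      gateway gray
      gateway black
    queue black
  mailer black
  search gray
  search black
  store gray
    billing gray
      auth gray
        cdn gray
          cdn→queue: queue black — skip
        cdn black
      auth black
      metrics gray
        metrics→gateway: gateway black — skip
      metrics black
      billing→queue: queue black — skip
    billing black
    store→mailer: mailer black — skip
    web gray
      web→auth: auth black — skip
      web→cron: cron is gray → back edge
First back edge: web → cron.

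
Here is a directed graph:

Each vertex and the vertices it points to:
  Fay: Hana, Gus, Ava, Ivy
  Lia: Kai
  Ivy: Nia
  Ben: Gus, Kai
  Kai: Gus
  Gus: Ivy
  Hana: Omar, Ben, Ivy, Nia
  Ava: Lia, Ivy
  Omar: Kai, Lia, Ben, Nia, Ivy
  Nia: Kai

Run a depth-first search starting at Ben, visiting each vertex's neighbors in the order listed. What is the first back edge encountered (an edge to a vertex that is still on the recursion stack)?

DFS from Ben (visiting each vertex's neighbors in the order listed); mark gray on enter, black on exit:
Ben gray
  Gus gray
    Ivy gray
      Nia gray
        Kai gray
          Kai→Gus: Gus is gray → back edge
First back edge: Kai → Gus.

Kai->Gus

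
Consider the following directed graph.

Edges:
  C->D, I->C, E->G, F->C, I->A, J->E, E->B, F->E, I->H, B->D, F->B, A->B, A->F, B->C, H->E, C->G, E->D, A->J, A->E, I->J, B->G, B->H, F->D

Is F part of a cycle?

No

F lies on a cycle iff there is a path from F back to itself.
Exploring from F, it never reaches itself; equivalently, its strongly connected component is a singleton.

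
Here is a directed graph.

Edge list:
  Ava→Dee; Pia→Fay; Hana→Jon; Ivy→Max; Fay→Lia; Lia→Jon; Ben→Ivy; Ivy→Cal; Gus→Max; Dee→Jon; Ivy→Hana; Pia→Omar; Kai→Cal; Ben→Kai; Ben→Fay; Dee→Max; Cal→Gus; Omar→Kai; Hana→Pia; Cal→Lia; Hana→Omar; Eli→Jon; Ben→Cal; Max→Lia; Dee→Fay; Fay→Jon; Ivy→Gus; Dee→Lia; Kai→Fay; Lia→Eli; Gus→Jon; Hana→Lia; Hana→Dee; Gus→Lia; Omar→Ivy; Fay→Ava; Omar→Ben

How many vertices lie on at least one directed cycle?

A vertex is on a directed cycle iff it belongs to a strongly connected component of size ≥ 2 (or has a self-loop).
The vertices on cycles are {Ava, Ben, Dee, Fay, Ivy, Pia, Hana, Omar} — 8 in total.

8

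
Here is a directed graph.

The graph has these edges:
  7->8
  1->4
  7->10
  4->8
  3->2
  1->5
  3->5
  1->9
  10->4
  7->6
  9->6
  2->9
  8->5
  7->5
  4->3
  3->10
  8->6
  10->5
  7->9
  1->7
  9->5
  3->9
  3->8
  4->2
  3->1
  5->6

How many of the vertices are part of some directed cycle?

A vertex is on a directed cycle iff it belongs to a strongly connected component of size ≥ 2 (or has a self-loop).
The vertices on cycles are {1, 3, 4, 7, 10} — 5 in total.

5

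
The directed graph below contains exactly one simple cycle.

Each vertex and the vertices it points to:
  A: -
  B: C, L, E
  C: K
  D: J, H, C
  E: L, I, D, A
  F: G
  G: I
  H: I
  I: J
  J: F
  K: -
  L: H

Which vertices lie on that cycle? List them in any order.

DFS with gray/black marking from J:
J gray
  F gray
    G gray
      I gray
        I→J: J is gray → back edge
Back edge closes the cycle J → F → G → I → J; its vertices are {F, G, I, J}.

F, G, I, J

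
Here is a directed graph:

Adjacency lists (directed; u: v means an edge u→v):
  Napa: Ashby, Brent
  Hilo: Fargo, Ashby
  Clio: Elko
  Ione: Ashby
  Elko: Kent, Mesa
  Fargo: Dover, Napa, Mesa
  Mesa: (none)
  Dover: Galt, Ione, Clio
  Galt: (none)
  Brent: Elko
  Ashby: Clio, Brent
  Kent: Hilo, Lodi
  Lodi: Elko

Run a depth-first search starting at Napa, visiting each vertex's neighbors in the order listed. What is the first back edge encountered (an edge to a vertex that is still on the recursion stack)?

Ione→Ashby

DFS from Napa (visiting each vertex's neighbors in the order listed); mark gray on enter, black on exit:
Napa gray
  Ashby gray
    Clio gray
      Elko gray
        Kent gray
          Hilo gray
            Fargo gray
              Dover gray
                Galt gray
                Galt black
                Ione gray
                  Ione→Ashby: Ashby is gray → back edge
First back edge: Ione → Ashby.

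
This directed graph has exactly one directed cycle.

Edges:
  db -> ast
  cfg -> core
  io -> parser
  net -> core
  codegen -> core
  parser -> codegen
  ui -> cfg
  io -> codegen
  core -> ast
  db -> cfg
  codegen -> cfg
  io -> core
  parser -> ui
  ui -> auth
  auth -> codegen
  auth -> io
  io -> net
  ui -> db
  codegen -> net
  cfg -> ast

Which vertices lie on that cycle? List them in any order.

io, ui, auth, parser

DFS with gray/black marking from parser:
parser gray
  codegen gray
    core gray
      ast gray
      ast black
    core black
    cfg gray
      cfg→ast: ast black — skip
      cfg→core: core black — skip
    cfg black
    net gray
      net→core: core black — skip
    net black
  codegen black
  ui gray
    auth gray
      auth→codegen: codegen black — skip
      io gray
        io→net: net black — skip
        io→core: core black — skip
        io→parser: parser is gray → back edge
Back edge closes the cycle parser → ui → auth → io → parser; its vertices are {io, ui, auth, parser}.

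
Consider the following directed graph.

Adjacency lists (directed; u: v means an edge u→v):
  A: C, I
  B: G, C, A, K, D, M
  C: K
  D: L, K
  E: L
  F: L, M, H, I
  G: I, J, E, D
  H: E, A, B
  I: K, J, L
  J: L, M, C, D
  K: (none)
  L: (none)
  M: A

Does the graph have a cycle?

Yes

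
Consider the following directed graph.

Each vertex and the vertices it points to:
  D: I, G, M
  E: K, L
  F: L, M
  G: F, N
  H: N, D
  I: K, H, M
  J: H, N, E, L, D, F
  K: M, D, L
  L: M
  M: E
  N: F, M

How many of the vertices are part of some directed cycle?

10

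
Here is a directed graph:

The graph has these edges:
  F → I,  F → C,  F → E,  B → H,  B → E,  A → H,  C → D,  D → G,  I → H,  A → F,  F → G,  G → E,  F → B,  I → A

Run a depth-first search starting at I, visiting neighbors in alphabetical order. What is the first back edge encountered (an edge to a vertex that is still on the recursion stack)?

F→I

DFS from I (visiting neighbors in alphabetical order); mark gray on enter, black on exit:
I gray
  A gray
    F gray
      B gray
        E gray
        E black
        H gray
        H black
      B black
      C gray
        D gray
          G gray
            G→E: E black — skip
          G black
        D black
      C black
      F→E: E black — skip
      F→G: G black — skip
      F→I: I is gray → back edge
First back edge: F → I.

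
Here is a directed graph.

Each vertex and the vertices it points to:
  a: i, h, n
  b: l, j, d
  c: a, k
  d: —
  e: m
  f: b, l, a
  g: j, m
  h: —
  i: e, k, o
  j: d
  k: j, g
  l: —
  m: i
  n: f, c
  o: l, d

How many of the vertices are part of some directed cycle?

9

A vertex is on a directed cycle iff it belongs to a strongly connected component of size ≥ 2 (or has a self-loop).
The vertices on cycles are {a, c, e, f, g, i, k, m, n} — 9 in total.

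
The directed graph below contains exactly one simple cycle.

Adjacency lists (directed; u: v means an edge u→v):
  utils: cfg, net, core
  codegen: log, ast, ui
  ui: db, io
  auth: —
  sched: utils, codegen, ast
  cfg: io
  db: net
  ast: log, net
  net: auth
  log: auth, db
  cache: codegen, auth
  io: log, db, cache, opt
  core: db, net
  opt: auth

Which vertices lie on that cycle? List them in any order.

DFS with gray/black marking from codegen:
codegen gray
  log gray
    auth gray
    auth black
    db gray
      net gray
        net→auth: auth black — skip
      net black
    db black
  log black
  ast gray
    ast→log: log black — skip
    ast→net: net black — skip
  ast black
  ui gray
    ui→db: db black — skip
    io gray
      io→log: log black — skip
      io→db: db black — skip
      cache gray
        cache→codegen: codegen is gray → back edge
Back edge closes the cycle codegen → ui → io → cache → codegen; its vertices are {io, ui, cache, codegen}.

io, ui, cache, codegen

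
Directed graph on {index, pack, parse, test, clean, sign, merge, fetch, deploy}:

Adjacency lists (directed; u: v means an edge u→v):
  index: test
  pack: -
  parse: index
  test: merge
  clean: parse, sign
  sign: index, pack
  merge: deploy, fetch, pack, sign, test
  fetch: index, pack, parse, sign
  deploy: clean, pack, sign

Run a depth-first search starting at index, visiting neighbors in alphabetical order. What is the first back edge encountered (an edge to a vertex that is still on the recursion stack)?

parse->index

DFS from index (visiting neighbors in alphabetical order); mark gray on enter, black on exit:
index gray
  test gray
    merge gray
      deploy gray
        clean gray
          parse gray
            parse→index: index is gray → back edge
First back edge: parse → index.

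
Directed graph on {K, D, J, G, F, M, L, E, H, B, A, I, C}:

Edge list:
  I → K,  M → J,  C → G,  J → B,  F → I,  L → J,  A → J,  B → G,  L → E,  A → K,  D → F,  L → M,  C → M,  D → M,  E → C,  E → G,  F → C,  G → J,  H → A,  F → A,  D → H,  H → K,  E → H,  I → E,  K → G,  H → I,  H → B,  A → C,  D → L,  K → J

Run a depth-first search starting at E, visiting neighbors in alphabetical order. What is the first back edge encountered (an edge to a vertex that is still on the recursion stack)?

B->G

DFS from E (visiting neighbors in alphabetical order); mark gray on enter, black on exit:
E gray
  C gray
    G gray
      J gray
        B gray
          B→G: G is gray → back edge
First back edge: B → G.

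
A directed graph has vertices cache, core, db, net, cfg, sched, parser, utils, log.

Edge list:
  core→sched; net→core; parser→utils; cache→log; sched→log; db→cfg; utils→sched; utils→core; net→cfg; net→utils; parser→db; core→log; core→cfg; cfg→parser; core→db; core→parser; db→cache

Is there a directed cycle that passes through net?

No

net lies on a cycle iff there is a path from net back to itself.
Exploring from net, it never reaches itself; equivalently, its strongly connected component is a singleton.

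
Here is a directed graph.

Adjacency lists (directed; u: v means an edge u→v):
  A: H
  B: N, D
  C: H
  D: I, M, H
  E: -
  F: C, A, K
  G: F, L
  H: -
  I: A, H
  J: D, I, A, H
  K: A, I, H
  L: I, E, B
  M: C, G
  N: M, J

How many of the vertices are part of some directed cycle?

7

A vertex is on a directed cycle iff it belongs to a strongly connected component of size ≥ 2 (or has a self-loop).
The vertices on cycles are {B, D, G, J, L, M, N} — 7 in total.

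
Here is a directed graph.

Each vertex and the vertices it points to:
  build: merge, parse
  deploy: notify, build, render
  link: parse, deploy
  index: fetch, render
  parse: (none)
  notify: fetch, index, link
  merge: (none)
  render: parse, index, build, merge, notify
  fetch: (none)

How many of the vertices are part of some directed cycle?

A vertex is on a directed cycle iff it belongs to a strongly connected component of size ≥ 2 (or has a self-loop).
The vertices on cycles are {link, index, deploy, notify, render} — 5 in total.

5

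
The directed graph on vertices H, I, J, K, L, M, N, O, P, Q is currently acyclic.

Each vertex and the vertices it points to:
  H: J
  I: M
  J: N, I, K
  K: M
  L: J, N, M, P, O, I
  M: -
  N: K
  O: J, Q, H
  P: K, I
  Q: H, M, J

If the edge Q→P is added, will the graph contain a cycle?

No

Adding Q→P creates a cycle iff P can already reach Q.
Explore from P: no path reaches Q. The graph stays acyclic.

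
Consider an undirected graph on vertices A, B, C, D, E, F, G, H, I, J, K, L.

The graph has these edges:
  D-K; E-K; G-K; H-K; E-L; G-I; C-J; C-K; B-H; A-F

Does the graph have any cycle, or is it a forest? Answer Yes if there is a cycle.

DFS, tracking each vertex's parent; an edge to a visited non-parent vertex closes a cycle.
Start from J:
visit J (parent –)
  visit C (parent J)
    visit K (parent C)
      visit H (parent K)
        visit B (parent H)
          B–H: parent, skip
        H–K: parent, skip
      visit E (parent K)
        visit L (parent E)
          L–E: parent, skip
        E–K: parent, skip
      visit G (parent K)
        visit I (parent G)
          I–G: parent, skip
        G–K: parent, skip
      K–C: parent, skip
      visit D (parent K)
        D–K: parent, skip
    C–J: parent, skip
visit A (parent –)
  visit F (parent A)
    F–A: parent, skip
No non-parent visited neighbor found — the graph is a forest.

No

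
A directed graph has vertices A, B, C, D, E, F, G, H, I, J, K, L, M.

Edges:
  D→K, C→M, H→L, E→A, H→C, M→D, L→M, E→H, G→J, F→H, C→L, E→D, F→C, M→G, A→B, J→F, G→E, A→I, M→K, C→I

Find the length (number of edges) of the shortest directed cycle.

5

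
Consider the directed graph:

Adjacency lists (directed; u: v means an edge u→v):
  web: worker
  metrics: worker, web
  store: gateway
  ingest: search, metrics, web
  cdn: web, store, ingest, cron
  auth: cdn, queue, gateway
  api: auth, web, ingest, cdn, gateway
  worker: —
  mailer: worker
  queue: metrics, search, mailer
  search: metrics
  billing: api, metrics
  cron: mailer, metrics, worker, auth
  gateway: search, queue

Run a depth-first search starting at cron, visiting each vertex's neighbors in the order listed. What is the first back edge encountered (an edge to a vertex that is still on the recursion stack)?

cdn->cron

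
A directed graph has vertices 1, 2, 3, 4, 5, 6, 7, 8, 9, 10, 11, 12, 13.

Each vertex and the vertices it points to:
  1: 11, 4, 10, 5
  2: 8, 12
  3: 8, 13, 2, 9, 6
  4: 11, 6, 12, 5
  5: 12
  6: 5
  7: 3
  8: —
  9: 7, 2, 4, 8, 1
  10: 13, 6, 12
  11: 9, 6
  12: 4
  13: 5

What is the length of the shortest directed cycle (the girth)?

2

For each vertex v, BFS finds the shortest path from v back to v.
The shortest such closed walk is 12 → 4 → 12, length 2.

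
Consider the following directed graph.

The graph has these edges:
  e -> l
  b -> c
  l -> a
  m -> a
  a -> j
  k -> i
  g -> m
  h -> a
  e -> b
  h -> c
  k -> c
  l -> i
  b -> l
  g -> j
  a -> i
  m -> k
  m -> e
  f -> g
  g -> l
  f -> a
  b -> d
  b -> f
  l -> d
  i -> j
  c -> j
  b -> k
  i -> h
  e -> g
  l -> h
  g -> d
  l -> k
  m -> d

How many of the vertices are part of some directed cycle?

8

A vertex is on a directed cycle iff it belongs to a strongly connected component of size ≥ 2 (or has a self-loop).
The vertices on cycles are {a, b, e, f, g, h, i, m} — 8 in total.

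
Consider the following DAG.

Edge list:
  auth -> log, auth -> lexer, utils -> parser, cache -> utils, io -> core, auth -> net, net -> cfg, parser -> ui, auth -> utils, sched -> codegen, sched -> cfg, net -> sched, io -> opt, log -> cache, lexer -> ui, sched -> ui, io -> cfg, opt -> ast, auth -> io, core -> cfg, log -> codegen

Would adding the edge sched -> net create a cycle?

Yes

Adding sched→net creates a cycle iff net can already reach sched.
Path from net: net → sched.
So net → … → sched → net is a cycle.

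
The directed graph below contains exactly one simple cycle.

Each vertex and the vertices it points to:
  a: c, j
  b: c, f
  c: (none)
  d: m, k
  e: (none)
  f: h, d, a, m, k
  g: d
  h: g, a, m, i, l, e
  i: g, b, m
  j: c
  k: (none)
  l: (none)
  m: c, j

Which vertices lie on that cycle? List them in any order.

b, f, h, i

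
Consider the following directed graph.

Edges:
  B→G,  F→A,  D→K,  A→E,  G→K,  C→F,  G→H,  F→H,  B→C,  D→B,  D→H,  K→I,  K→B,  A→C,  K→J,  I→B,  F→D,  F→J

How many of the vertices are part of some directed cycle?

8

A vertex is on a directed cycle iff it belongs to a strongly connected component of size ≥ 2 (or has a self-loop).
The vertices on cycles are {A, B, C, D, F, G, I, K} — 8 in total.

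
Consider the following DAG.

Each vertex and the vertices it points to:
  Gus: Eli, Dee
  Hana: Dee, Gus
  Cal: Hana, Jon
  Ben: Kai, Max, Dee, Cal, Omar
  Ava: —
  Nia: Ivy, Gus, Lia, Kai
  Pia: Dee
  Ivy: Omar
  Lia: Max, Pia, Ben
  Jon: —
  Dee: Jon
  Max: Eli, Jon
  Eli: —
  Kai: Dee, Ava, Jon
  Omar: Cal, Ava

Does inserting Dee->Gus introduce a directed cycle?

Yes

Adding Dee→Gus creates a cycle iff Gus can already reach Dee.
Path from Gus: Gus → Dee.
So Gus → … → Dee → Gus is a cycle.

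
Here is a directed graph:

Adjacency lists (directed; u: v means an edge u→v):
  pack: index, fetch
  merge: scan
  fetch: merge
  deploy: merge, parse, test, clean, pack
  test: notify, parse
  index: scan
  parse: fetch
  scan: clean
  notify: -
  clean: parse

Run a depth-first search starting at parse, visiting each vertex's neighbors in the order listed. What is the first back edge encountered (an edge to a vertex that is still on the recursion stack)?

clean→parse

DFS from parse (visiting each vertex's neighbors in the order listed); mark gray on enter, black on exit:
parse gray
  fetch gray
    merge gray
      scan gray
        clean gray
          clean→parse: parse is gray → back edge
First back edge: clean → parse.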